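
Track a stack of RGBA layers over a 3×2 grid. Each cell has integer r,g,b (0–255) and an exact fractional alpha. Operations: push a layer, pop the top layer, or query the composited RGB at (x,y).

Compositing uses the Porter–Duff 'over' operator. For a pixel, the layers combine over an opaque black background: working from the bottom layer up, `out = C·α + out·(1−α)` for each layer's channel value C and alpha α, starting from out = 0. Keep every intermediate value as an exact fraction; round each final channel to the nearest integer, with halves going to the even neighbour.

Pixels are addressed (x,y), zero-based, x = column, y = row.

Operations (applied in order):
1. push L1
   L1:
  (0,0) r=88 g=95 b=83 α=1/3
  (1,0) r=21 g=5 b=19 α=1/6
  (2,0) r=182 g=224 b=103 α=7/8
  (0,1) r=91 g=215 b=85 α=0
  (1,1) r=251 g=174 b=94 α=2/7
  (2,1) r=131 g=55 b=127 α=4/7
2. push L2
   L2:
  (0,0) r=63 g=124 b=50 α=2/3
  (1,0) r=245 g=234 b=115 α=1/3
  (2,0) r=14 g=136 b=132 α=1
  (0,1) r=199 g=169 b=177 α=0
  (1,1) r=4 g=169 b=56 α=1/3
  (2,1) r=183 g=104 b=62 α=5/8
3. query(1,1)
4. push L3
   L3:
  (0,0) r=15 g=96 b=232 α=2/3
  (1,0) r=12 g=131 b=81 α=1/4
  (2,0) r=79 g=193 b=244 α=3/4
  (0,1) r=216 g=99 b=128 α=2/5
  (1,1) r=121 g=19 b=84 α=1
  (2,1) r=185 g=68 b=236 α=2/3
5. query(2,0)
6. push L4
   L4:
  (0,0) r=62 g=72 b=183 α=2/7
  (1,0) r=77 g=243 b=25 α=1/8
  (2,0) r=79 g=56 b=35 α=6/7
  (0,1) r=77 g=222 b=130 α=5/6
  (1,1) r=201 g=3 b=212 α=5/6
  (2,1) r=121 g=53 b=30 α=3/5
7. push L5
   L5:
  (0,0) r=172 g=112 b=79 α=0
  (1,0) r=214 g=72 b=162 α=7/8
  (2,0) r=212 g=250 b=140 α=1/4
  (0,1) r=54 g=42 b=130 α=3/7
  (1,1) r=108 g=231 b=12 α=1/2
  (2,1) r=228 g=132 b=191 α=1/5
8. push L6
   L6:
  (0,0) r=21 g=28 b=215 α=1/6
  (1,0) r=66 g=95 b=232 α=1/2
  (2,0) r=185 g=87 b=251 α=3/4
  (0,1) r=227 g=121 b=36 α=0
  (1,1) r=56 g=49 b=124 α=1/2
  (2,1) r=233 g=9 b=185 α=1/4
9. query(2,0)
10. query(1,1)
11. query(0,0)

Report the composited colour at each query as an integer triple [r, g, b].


query (1,1) [L1,L2] — begin 0,0,0
after L1 α=2/7: [502/7, 348/7, 188/7]
after L2 α=1/3: [344/7, 1879/21, 256/7]
→ [49, 89, 37]

(2,0) stack=L1,L2,L3; from [0,0,0]:
+L1 (α=7/8) → [637/4, 196, 721/8]
+L2 (α=1) → [14, 136, 132]
+L3 (α=3/4) → [251/4, 715/4, 216]
= [63, 179, 216]

at x=2,y=0 over L1,L2,L3,L4,L5,L6:
L1 α=7/8: [637/4, 196, 721/8]
L2 α=1: [14, 136, 132]
L3 α=3/4: [251/4, 715/4, 216]
L4 α=6/7: [2147/28, 2059/28, 426/7]
L5 α=1/4: [12377/112, 13177/112, 1129/14]
L6 α=3/4: [74537/448, 42409/448, 11671/56]
→ [166, 95, 208]

at x=1,y=1 over L1,L2,L3,L4,L5,L6:
L1 α=2/7: [502/7, 348/7, 188/7]
L2 α=1/3: [344/7, 1879/21, 256/7]
L3 α=1: [121, 19, 84]
L4 α=5/6: [563/3, 17/3, 572/3]
L5 α=1/2: [887/6, 355/3, 304/3]
L6 α=1/2: [1223/12, 251/3, 338/3]
rounded: [102, 84, 113]

at x=0,y=0 over L1,L2,L3,L4,L5,L6:
L1 α=1/3: [88/3, 95/3, 83/3]
L2 α=2/3: [466/9, 839/9, 383/9]
L3 α=2/3: [736/27, 2567/27, 4559/27]
L4 α=2/7: [1004/27, 2389/27, 32677/189]
L5 α=0: [1004/27, 2389/27, 32677/189]
L6 α=1/6: [5587/162, 12701/162, 102010/567]
= [34, 78, 180]


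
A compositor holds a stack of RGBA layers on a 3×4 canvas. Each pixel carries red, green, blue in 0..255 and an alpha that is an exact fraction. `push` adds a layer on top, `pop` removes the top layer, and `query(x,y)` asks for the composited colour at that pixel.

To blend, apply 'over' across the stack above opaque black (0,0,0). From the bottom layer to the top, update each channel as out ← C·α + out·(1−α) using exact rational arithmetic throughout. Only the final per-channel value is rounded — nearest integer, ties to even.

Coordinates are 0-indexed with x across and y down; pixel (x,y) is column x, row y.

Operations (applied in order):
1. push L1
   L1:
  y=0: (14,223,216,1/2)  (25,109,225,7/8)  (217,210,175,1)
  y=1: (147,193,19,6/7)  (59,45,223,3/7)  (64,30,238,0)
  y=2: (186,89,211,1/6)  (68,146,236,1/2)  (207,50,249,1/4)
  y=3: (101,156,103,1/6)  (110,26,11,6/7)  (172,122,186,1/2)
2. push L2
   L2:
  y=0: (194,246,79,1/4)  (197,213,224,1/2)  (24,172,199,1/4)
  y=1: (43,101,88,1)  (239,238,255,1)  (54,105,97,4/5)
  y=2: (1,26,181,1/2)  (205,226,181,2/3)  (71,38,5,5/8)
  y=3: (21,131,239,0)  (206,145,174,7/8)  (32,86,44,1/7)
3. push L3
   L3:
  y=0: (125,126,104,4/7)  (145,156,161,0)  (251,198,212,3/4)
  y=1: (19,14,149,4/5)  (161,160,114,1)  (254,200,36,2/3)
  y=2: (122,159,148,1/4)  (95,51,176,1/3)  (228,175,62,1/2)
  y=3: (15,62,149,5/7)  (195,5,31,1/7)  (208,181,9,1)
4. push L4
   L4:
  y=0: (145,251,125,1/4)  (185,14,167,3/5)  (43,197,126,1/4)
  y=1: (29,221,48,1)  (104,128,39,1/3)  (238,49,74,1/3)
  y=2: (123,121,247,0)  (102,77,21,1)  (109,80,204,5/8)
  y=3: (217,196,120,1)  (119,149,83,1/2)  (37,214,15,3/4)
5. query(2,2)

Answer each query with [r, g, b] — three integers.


query (2,2) [L1,L2,L3,L4] — begin 0,0,0
after L1 α=1/4: [207/4, 25/2, 249/4]
after L2 α=5/8: [2041/32, 455/16, 847/32]
after L3 α=1/2: [9337/64, 3255/32, 2831/64]
after L4 α=5/8: [62891/512, 22565/256, 73773/512]
rounded: [123, 88, 144]


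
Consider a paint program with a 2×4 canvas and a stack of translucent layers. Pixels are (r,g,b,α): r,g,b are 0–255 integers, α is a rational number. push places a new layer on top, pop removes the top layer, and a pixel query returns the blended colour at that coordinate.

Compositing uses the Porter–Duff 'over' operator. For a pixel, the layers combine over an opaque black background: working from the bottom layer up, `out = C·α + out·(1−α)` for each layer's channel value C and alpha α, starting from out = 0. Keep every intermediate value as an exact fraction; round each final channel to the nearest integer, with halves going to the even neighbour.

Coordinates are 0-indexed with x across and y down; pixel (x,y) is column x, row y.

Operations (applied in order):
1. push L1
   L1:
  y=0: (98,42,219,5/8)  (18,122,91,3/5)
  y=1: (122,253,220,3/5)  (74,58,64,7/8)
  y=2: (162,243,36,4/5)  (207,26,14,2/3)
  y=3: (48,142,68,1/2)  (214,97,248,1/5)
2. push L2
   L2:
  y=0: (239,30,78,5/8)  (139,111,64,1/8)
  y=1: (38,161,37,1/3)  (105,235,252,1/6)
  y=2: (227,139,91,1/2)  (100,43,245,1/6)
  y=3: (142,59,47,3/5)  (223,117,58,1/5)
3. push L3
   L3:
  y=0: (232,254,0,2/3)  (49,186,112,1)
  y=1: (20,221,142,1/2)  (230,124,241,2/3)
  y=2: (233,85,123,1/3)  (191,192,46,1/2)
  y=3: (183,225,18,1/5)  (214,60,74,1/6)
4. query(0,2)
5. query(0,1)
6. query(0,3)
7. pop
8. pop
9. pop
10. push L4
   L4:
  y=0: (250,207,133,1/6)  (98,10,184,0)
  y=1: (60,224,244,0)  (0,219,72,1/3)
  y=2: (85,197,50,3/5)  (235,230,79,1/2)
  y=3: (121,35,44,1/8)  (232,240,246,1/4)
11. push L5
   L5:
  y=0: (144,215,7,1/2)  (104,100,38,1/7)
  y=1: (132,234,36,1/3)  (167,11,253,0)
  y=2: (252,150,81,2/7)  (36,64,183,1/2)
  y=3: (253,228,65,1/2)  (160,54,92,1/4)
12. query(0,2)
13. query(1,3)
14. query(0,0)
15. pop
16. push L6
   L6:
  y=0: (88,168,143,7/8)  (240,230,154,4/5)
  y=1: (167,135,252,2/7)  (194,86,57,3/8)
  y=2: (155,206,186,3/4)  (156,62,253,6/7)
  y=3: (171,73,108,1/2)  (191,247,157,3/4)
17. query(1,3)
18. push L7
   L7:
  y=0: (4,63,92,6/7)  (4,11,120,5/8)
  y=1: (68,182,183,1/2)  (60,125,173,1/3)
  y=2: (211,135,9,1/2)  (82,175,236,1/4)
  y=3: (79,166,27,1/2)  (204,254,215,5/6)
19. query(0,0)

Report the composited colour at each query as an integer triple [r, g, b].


query (0,2) [L1,L2,L3] — begin 0,0,0
L1 α=4/5: [648/5, 972/5, 144/5]
L2 α=1/2: [1783/10, 1667/10, 599/10]
L3 α=1/3: [2948/15, 2092/15, 1214/15]
= [197, 139, 81]

at x=0,y=1 over L1,L2,L3:
+L1 (α=3/5) → [366/5, 759/5, 132]
+L2 (α=1/3) → [922/15, 2323/15, 301/3]
+L3 (α=1/2) → [611/15, 2819/15, 727/6]
rounded: [41, 188, 121]

at x=0,y=3 over L1,L2,L3:
L1 α=1/2: [24, 71, 34]
L2 α=3/5: [474/5, 319/5, 209/5]
L3 α=1/5: [2811/25, 2401/25, 926/25]
= [112, 96, 37]

query (0,2) [L4,L5] — begin 0,0,0
L4 α=3/5: [51, 591/5, 30]
L5 α=2/7: [759/7, 891/7, 312/7]
rounded: [108, 127, 45]

at x=1,y=3 over L4,L5:
L4 α=1/4: [58, 60, 123/2]
L5 α=1/4: [167/2, 117/2, 553/8]
= [84, 58, 69]

(0,0) stack=L4,L5; from [0,0,0]:
L4 α=1/6: [125/3, 69/2, 133/6]
L5 α=1/2: [557/6, 499/4, 175/12]
→ [93, 125, 15]

(1,3) stack=L4,L6; from [0,0,0]:
after L4 α=1/4: [58, 60, 123/2]
after L6 α=3/4: [631/4, 801/4, 1065/8]
= [158, 200, 133]

at x=0,y=0 over L4,L6,L7:
L4 α=1/6: [125/3, 69/2, 133/6]
L6 α=7/8: [1973/24, 2421/16, 6139/48]
L7 α=6/7: [2549/168, 8469/112, 32635/336]
→ [15, 76, 97]


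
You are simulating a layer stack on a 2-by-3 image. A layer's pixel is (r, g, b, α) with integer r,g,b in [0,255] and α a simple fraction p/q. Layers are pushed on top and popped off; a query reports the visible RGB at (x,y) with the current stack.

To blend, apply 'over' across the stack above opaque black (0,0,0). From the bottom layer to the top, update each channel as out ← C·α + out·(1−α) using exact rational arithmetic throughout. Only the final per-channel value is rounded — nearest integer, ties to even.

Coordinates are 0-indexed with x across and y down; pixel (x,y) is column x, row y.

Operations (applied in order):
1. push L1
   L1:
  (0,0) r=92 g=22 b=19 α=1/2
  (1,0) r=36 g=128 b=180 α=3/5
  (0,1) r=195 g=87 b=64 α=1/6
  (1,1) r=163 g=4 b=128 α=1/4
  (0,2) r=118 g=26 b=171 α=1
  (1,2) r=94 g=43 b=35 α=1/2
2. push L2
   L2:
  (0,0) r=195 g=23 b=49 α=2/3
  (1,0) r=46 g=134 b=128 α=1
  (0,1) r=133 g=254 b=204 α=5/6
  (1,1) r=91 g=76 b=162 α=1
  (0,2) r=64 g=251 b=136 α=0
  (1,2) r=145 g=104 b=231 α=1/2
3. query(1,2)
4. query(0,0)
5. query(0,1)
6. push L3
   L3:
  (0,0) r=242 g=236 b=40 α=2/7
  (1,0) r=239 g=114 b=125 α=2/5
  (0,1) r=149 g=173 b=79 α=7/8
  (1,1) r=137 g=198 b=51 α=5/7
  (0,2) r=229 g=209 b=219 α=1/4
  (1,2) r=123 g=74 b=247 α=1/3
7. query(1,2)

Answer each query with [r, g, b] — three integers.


(1,2) stack=L1,L2; from [0,0,0]:
+L1 (α=1/2) → [47, 43/2, 35/2]
+L2 (α=1/2) → [96, 251/4, 497/4]
→ [96, 63, 124]

(0,0) stack=L1,L2; from [0,0,0]:
L1 α=1/2: [46, 11, 19/2]
L2 α=2/3: [436/3, 19, 215/6]
→ [145, 19, 36]

(0,1) stack=L1,L2; from [0,0,0]:
after L1 α=1/6: [65/2, 29/2, 32/3]
after L2 α=5/6: [465/4, 2569/12, 1546/9]
= [116, 214, 172]

at x=1,y=2 over L1,L2,L3:
L1 α=1/2: [47, 43/2, 35/2]
L2 α=1/2: [96, 251/4, 497/4]
L3 α=1/3: [105, 133/2, 991/6]
rounded: [105, 66, 165]


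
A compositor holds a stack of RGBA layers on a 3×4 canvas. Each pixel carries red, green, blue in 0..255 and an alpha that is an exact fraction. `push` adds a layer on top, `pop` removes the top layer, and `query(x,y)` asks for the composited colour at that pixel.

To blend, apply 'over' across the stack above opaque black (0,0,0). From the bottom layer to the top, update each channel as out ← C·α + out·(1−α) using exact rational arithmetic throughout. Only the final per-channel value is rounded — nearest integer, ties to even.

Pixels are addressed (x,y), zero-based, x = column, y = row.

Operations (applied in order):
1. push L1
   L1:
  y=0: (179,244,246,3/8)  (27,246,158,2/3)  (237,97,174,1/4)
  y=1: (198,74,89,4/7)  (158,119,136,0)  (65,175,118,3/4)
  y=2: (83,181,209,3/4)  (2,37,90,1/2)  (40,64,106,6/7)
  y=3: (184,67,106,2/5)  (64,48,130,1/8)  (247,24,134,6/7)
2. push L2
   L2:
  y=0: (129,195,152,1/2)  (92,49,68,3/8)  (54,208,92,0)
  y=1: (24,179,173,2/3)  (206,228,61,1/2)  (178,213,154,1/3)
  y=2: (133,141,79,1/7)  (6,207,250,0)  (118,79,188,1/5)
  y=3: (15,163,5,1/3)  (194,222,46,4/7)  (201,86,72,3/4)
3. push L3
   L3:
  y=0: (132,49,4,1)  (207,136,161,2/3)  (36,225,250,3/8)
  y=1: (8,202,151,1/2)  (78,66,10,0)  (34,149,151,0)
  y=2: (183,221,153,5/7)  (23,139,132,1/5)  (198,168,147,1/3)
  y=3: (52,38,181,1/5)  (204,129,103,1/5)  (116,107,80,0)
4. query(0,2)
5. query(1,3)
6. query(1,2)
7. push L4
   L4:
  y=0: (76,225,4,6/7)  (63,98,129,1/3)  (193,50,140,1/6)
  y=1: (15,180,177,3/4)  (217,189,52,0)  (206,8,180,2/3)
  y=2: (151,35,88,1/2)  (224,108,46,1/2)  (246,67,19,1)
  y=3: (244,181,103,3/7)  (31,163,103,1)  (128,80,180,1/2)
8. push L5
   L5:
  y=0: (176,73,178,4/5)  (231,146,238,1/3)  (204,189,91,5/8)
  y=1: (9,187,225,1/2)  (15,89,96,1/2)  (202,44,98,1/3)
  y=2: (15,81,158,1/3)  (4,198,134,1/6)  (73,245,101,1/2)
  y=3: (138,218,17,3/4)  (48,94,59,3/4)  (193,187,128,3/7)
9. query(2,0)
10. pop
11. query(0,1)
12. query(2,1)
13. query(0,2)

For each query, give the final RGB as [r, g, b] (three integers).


(0,2) stack=L1,L2,L3; from [0,0,0]:
L1 α=3/4: [249/4, 543/4, 627/4]
L2 α=1/7: [1013/14, 273/2, 2039/14]
L3 α=5/7: [7418/49, 1378/7, 7394/49]
rounded: [151, 197, 151]

query (1,3) [L1,L2,L3] — begin 0,0,0
after L1 α=1/8: [8, 6, 65/4]
after L2 α=4/7: [800/7, 906/7, 133/4]
after L3 α=1/5: [4628/35, 4527/35, 236/5]
→ [132, 129, 47]

query (1,2) [L1,L2,L3] — begin 0,0,0
L1 α=1/2: [1, 37/2, 45]
L2 α=0: [1, 37/2, 45]
L3 α=1/5: [27/5, 213/5, 312/5]
→ [5, 43, 62]

query (2,0) [L1,L2,L3,L4,L5] — begin 0,0,0
L1 α=1/4: [237/4, 97/4, 87/2]
L2 α=0: [237/4, 97/4, 87/2]
L3 α=3/8: [1617/32, 3185/32, 1935/16]
L4 α=1/6: [14261/192, 17525/192, 11915/96]
L5 α=5/8: [79541/512, 78005/512, 26475/256]
rounded: [155, 152, 103]

(0,1) stack=L1,L2,L3,L4; from [0,0,0]:
L1 α=4/7: [792/7, 296/7, 356/7]
L2 α=2/3: [376/7, 934/7, 926/7]
L3 α=1/2: [216/7, 1174/7, 1983/14]
L4 α=3/4: [531/28, 2477/14, 9417/56]
→ [19, 177, 168]

query (2,1) [L1,L2,L3,L4] — begin 0,0,0
after L1 α=3/4: [195/4, 525/4, 177/2]
after L2 α=1/3: [551/6, 317/2, 331/3]
after L3 α=0: [551/6, 317/2, 331/3]
after L4 α=2/3: [3023/18, 349/6, 1411/9]
rounded: [168, 58, 157]

query (0,2) [L1,L2,L3,L4] — begin 0,0,0
+L1 (α=3/4) → [249/4, 543/4, 627/4]
+L2 (α=1/7) → [1013/14, 273/2, 2039/14]
+L3 (α=5/7) → [7418/49, 1378/7, 7394/49]
+L4 (α=1/2) → [14817/98, 1623/14, 5853/49]
= [151, 116, 119]


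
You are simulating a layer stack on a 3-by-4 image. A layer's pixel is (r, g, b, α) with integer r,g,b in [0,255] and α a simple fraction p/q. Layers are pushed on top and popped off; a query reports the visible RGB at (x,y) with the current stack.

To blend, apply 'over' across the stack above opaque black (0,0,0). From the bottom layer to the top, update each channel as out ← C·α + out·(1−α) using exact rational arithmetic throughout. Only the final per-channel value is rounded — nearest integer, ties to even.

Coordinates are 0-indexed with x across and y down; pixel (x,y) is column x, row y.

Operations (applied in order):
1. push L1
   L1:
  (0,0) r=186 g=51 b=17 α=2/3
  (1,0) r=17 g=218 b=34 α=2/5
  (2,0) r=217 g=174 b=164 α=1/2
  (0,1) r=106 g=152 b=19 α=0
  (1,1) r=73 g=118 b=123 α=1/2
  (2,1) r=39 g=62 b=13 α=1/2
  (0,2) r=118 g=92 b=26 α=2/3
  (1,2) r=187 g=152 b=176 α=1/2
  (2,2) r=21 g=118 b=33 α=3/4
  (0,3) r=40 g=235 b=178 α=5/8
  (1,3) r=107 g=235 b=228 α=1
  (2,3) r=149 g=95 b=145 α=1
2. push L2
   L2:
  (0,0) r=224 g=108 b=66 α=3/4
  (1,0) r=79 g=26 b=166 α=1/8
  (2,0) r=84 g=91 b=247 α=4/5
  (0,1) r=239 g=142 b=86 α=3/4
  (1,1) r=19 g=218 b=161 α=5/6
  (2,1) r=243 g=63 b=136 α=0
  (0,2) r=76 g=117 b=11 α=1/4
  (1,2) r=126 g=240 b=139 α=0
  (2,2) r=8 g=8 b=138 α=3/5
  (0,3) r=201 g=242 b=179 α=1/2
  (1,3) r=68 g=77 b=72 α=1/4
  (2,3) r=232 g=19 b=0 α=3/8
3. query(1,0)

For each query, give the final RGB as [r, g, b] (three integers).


query (1,0) [L1,L2] — begin 0,0,0
L1 α=2/5: [34/5, 436/5, 68/5]
L2 α=1/8: [633/40, 1591/20, 653/20]
rounded: [16, 80, 33]


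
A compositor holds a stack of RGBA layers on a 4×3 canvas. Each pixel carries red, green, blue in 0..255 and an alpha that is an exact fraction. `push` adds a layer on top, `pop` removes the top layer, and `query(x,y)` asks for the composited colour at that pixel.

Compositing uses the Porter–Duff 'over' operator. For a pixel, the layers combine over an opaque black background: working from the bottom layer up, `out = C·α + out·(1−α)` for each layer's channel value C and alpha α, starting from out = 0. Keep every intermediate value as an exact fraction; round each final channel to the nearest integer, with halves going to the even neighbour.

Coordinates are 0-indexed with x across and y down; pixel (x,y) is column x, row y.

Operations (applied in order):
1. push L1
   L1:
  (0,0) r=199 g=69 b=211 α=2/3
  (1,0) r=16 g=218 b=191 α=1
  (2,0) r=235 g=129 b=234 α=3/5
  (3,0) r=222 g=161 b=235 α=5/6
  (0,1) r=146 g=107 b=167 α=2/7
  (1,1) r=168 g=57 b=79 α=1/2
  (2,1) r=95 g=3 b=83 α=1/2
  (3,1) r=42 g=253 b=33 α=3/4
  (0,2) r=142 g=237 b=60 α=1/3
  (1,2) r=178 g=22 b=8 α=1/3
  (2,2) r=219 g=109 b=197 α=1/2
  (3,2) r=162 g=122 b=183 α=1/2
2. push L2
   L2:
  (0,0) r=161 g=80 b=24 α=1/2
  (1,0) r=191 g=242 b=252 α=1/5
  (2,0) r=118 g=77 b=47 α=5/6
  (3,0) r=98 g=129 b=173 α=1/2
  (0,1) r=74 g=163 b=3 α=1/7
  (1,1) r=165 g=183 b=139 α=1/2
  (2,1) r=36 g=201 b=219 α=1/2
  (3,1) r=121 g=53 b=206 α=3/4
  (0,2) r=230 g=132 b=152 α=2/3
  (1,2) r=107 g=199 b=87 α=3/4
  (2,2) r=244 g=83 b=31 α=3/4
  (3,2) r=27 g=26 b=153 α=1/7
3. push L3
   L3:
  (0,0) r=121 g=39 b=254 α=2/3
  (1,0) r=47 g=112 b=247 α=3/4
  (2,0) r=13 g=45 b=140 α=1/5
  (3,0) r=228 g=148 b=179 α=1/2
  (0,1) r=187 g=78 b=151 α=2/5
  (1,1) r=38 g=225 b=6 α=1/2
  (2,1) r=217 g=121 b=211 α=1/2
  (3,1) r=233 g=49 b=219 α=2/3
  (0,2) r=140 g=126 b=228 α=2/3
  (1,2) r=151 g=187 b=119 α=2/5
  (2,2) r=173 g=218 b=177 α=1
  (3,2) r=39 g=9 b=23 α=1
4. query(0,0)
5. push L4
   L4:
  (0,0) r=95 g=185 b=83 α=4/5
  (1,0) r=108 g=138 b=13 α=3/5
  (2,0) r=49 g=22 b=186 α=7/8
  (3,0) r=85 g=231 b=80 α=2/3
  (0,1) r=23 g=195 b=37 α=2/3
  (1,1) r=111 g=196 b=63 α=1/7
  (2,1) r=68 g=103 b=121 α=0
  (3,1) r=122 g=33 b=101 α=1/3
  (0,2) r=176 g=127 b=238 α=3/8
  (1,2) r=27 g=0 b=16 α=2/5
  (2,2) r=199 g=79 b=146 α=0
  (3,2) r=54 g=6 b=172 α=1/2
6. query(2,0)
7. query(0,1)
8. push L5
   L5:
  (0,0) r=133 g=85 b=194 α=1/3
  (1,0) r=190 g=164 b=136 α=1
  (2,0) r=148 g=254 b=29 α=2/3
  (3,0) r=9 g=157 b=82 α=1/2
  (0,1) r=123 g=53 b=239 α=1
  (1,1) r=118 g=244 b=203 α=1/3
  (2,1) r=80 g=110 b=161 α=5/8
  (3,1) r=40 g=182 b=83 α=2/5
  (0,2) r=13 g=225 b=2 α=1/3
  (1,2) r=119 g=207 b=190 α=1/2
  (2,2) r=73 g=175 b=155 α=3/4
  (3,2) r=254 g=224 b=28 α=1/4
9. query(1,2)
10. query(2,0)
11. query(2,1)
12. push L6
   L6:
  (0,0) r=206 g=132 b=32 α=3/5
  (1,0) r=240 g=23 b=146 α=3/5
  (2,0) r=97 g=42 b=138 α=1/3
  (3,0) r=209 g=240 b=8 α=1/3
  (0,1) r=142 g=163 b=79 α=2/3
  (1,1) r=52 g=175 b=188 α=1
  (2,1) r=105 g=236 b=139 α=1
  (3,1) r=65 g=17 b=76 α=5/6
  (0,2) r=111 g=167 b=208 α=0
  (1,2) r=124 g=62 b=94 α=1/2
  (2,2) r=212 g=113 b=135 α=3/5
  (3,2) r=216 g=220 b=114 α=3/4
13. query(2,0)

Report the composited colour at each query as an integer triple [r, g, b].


at x=0,y=0 over L1,L2,L3:
after L1 α=2/3: [398/3, 46, 422/3]
after L2 α=1/2: [881/6, 63, 247/3]
after L3 α=2/3: [2333/18, 47, 1771/9]
rounded: [130, 47, 197]

query (2,0) [L1,L2,L3,L4] — begin 0,0,0
L1 α=3/5: [141, 387/5, 702/5]
L2 α=5/6: [731/6, 1156/15, 1877/30]
L3 α=1/5: [1501/15, 5299/75, 5854/75]
L4 α=7/8: [3323/60, 16849/600, 12938/75]
→ [55, 28, 173]

at x=0,y=1 over L1,L2,L3,L4:
+L1 (α=2/7) → [292/7, 214/7, 334/7]
+L2 (α=1/7) → [2270/49, 2425/49, 2025/49]
+L3 (α=2/5) → [25136/245, 14919/245, 20873/245]
+L4 (α=2/3) → [36406/735, 36823/245, 13001/245]
→ [50, 150, 53]

(1,2) stack=L1,L2,L3,L4,L5; from [0,0,0]:
after L1 α=1/3: [178/3, 22/3, 8/3]
after L2 α=3/4: [1141/12, 1813/12, 791/12]
after L3 α=2/5: [2349/20, 3309/20, 1743/20]
after L4 α=2/5: [8127/100, 9927/100, 5869/100]
after L5 α=1/2: [20027/200, 30627/200, 24869/200]
→ [100, 153, 124]

(2,0) stack=L1,L2,L3,L4,L5; from [0,0,0]:
+L1 (α=3/5) → [141, 387/5, 702/5]
+L2 (α=5/6) → [731/6, 1156/15, 1877/30]
+L3 (α=1/5) → [1501/15, 5299/75, 5854/75]
+L4 (α=7/8) → [3323/60, 16849/600, 12938/75]
+L5 (α=2/3) → [21083/180, 321649/1800, 17288/225]
rounded: [117, 179, 77]

query (2,1) [L1,L2,L3,L4,L5] — begin 0,0,0
after L1 α=1/2: [95/2, 3/2, 83/2]
after L2 α=1/2: [167/4, 405/4, 521/4]
after L3 α=1/2: [1035/8, 889/8, 1365/8]
after L4 α=0: [1035/8, 889/8, 1365/8]
after L5 α=5/8: [6305/64, 7067/64, 10535/64]
= [99, 110, 165]

(2,0) stack=L1,L2,L3,L4,L5,L6; from [0,0,0]:
+L1 (α=3/5) → [141, 387/5, 702/5]
+L2 (α=5/6) → [731/6, 1156/15, 1877/30]
+L3 (α=1/5) → [1501/15, 5299/75, 5854/75]
+L4 (α=7/8) → [3323/60, 16849/600, 12938/75]
+L5 (α=2/3) → [21083/180, 321649/1800, 17288/225]
+L6 (α=1/3) → [29813/270, 359449/2700, 65626/675]
rounded: [110, 133, 97]


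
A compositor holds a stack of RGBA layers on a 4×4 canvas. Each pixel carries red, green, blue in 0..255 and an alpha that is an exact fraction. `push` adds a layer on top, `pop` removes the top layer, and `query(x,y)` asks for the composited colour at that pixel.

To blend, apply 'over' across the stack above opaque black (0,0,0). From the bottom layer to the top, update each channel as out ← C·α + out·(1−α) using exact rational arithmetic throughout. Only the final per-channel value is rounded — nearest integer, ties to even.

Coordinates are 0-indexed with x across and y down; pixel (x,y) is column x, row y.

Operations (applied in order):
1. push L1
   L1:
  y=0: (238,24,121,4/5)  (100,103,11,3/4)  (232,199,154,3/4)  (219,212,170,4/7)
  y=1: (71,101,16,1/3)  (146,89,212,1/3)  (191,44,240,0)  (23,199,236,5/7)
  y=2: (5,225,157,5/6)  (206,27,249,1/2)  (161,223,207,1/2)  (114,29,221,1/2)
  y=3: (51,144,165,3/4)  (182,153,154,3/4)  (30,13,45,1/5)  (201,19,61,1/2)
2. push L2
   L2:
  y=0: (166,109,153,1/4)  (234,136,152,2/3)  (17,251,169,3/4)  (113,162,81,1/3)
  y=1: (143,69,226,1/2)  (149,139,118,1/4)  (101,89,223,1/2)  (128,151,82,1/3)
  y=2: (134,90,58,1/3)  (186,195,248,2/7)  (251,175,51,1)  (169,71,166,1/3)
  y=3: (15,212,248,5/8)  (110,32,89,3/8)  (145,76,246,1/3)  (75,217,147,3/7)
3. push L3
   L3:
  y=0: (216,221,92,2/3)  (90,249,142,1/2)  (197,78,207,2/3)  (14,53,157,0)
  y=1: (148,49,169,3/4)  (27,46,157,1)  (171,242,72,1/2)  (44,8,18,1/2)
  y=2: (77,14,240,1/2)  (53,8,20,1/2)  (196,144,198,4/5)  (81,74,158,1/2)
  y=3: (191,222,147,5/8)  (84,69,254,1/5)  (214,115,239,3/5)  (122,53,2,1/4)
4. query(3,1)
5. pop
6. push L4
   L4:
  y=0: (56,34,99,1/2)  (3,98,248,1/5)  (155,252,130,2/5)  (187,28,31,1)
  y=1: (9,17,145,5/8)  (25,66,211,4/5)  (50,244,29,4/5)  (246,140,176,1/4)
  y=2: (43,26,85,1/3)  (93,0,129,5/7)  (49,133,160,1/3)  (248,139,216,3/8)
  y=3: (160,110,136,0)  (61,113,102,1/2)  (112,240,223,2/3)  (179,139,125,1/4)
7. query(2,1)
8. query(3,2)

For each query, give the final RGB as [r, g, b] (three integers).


at x=3,y=1 over L1,L2,L3:
L1 α=5/7: [115/7, 995/7, 1180/7]
L2 α=1/3: [1126/21, 3047/21, 978/7]
L3 α=1/2: [1025/21, 3215/42, 552/7]
= [49, 77, 79]

query (2,1) [L1,L2,L4] — begin 0,0,0
L1 α=0: [0, 0, 0]
L2 α=1/2: [101/2, 89/2, 223/2]
L4 α=4/5: [501/10, 2041/10, 91/2]
= [50, 204, 46]

query (3,2) [L1,L2,L4] — begin 0,0,0
+L1 (α=1/2) → [57, 29/2, 221/2]
+L2 (α=1/3) → [283/3, 100/3, 129]
+L4 (α=3/8) → [3647/24, 1751/24, 1293/8]
rounded: [152, 73, 162]


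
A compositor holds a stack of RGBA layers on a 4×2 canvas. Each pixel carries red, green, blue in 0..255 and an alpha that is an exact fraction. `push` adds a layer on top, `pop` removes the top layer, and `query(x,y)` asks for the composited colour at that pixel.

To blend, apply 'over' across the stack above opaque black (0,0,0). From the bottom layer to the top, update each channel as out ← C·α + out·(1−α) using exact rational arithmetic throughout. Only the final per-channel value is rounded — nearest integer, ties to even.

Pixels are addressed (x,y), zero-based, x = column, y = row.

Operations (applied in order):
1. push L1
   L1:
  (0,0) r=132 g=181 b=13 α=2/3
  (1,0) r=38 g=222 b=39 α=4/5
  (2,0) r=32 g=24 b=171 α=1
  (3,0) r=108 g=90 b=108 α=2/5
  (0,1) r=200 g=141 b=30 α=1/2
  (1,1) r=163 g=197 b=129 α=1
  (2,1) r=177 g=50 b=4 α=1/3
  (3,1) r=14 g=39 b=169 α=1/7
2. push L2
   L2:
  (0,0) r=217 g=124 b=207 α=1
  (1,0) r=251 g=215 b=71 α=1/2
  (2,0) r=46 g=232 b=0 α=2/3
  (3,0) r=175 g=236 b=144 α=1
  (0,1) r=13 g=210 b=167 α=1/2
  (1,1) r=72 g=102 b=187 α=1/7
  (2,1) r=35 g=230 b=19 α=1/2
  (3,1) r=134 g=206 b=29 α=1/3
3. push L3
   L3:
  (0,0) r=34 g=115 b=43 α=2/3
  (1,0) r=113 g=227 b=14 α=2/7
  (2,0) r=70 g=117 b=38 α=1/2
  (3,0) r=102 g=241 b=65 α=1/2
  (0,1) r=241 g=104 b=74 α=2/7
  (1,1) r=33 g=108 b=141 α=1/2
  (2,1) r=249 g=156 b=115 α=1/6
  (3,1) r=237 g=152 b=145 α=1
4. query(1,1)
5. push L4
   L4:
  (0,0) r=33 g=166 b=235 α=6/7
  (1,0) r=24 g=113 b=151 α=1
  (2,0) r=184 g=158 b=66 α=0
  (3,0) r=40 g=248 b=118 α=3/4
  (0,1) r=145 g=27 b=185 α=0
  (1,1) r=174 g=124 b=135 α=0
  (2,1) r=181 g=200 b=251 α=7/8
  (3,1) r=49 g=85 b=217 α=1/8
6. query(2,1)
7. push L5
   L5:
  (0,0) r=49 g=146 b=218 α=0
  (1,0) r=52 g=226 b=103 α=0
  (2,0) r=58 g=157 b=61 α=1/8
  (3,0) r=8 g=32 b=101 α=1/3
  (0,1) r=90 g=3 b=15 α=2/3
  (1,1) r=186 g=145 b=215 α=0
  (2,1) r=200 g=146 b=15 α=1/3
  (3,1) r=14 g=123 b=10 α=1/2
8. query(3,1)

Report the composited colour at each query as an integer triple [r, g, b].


(1,1) stack=L1,L2,L3; from [0,0,0]:
L1 α=1: [163, 197, 129]
L2 α=1/7: [150, 1284/7, 961/7]
L3 α=1/2: [183/2, 1020/7, 974/7]
rounded: [92, 146, 139]

(2,1) stack=L1,L2,L3,L4; from [0,0,0]:
+L1 (α=1/3) → [59, 50/3, 4/3]
+L2 (α=1/2) → [47, 370/3, 61/6]
+L3 (α=1/6) → [242/3, 1159/9, 995/36]
+L4 (α=7/8) → [4043/24, 13759/72, 64247/288]
= [168, 191, 223]

query (3,1) [L1,L2,L3,L4,L5] — begin 0,0,0
+L1 (α=1/7) → [2, 39/7, 169/7]
+L2 (α=1/3) → [46, 1520/21, 541/21]
+L3 (α=1) → [237, 152, 145]
+L4 (α=1/8) → [427/2, 1149/8, 154]
+L5 (α=1/2) → [455/4, 2133/16, 82]
rounded: [114, 133, 82]


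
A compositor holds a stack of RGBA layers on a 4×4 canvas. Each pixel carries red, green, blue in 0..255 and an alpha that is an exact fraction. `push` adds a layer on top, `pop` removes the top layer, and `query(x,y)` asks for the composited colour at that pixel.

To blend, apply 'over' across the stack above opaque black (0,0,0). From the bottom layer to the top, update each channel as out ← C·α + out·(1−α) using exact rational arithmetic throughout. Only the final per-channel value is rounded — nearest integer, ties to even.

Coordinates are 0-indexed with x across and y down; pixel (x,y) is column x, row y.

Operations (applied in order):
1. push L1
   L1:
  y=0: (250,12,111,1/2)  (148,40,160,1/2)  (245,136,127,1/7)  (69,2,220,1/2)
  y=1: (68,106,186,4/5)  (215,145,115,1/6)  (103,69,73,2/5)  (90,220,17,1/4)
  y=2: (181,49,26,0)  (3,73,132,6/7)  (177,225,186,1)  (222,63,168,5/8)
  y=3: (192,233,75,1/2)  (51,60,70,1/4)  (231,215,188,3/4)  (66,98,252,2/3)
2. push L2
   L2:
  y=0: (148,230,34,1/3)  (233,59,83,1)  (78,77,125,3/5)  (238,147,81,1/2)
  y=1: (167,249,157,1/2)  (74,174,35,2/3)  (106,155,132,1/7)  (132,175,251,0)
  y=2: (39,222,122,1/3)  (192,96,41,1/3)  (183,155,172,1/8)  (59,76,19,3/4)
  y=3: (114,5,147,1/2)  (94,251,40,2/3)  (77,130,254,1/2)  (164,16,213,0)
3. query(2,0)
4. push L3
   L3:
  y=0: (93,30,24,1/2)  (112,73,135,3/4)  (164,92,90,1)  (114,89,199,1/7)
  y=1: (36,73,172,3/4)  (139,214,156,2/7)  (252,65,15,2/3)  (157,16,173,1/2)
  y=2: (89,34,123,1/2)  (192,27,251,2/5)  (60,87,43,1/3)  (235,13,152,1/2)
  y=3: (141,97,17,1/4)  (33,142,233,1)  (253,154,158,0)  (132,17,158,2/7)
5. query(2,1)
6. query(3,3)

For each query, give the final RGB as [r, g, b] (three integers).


query (2,0) [L1,L2] — begin 0,0,0
+L1 (α=1/7) → [35, 136/7, 127/7]
+L2 (α=3/5) → [304/5, 1889/35, 2879/35]
= [61, 54, 82]

at x=2,y=1 over L1,L2,L3:
L1 α=2/5: [206/5, 138/5, 146/5]
L2 α=1/7: [1766/35, 229/5, 1536/35]
L3 α=2/3: [19406/105, 293/5, 862/35]
= [185, 59, 25]

at x=3,y=3 over L1,L2,L3:
after L1 α=2/3: [44, 196/3, 168]
after L2 α=0: [44, 196/3, 168]
after L3 α=2/7: [484/7, 1082/21, 1156/7]
rounded: [69, 52, 165]


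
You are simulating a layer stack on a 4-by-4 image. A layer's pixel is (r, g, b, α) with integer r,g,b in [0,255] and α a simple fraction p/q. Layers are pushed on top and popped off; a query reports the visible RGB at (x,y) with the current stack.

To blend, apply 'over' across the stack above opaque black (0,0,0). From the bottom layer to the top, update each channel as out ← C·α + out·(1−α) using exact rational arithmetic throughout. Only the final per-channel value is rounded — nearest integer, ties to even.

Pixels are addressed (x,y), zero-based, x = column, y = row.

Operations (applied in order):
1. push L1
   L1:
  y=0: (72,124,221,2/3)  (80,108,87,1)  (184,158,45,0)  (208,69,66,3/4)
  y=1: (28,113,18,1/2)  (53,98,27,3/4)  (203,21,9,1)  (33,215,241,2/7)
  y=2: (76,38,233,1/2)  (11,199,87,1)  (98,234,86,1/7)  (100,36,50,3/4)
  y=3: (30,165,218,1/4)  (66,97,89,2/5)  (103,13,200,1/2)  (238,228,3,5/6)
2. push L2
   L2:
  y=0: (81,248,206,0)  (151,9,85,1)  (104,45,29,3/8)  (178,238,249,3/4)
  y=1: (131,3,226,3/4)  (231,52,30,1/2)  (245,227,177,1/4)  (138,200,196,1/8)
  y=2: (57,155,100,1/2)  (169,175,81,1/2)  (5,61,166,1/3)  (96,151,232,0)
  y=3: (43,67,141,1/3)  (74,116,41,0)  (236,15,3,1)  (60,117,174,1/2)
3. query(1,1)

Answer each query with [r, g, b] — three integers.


(1,1) stack=L1,L2; from [0,0,0]:
+L1 (α=3/4) → [159/4, 147/2, 81/4]
+L2 (α=1/2) → [1083/8, 251/4, 201/8]
= [135, 63, 25]


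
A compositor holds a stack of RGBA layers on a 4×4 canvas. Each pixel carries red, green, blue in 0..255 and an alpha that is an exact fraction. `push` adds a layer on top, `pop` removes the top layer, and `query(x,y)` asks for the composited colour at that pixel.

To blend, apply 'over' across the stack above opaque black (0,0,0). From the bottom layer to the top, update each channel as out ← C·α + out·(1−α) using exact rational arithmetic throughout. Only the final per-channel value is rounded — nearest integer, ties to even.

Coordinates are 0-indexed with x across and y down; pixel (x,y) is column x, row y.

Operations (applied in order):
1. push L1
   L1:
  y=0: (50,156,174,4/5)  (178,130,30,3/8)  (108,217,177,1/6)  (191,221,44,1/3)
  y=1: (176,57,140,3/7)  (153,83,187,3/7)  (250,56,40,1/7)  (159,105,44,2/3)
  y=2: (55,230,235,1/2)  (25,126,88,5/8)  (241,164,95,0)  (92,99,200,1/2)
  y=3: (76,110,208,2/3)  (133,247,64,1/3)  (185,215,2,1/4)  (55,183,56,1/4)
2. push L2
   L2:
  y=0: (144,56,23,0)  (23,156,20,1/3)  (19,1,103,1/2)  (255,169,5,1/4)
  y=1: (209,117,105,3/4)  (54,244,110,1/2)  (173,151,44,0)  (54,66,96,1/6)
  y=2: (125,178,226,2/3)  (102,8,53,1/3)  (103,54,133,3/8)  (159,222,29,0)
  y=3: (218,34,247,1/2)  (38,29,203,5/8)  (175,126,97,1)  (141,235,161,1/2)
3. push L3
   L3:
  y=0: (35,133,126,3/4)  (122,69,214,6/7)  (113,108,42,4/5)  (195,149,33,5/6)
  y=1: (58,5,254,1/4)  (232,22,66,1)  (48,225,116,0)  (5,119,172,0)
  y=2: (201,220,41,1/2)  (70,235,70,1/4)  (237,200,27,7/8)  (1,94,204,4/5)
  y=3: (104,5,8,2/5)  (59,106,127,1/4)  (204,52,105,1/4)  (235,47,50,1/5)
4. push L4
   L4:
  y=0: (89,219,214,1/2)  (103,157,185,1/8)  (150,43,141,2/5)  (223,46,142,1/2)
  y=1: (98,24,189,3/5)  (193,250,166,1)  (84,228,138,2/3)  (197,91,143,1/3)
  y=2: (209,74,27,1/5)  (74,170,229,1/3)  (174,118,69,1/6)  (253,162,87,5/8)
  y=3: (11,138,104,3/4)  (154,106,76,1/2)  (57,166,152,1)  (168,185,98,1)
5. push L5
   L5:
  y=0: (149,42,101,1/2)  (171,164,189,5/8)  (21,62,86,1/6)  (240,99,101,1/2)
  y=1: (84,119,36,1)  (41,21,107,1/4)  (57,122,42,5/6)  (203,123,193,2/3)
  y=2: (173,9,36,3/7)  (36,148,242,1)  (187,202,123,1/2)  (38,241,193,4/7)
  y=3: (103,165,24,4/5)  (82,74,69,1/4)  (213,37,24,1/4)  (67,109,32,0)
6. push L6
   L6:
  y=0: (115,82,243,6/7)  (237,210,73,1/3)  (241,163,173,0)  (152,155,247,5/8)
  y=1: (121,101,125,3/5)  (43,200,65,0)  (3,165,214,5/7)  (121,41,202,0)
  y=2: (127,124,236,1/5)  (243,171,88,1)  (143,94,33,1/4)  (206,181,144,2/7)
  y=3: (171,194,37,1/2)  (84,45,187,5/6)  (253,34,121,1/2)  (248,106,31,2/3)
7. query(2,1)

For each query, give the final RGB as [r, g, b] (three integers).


query (2,1) [L1,L2,L3,L4,L5,L6] — begin 0,0,0
after L1 α=1/7: [250/7, 8, 40/7]
after L2 α=0: [250/7, 8, 40/7]
after L3 α=0: [250/7, 8, 40/7]
after L4 α=2/3: [1426/21, 464/3, 1972/21]
after L5 α=5/6: [7411/126, 1147/9, 3191/63]
after L6 α=5/7: [8356/441, 9719/63, 73792/441]
rounded: [19, 154, 167]


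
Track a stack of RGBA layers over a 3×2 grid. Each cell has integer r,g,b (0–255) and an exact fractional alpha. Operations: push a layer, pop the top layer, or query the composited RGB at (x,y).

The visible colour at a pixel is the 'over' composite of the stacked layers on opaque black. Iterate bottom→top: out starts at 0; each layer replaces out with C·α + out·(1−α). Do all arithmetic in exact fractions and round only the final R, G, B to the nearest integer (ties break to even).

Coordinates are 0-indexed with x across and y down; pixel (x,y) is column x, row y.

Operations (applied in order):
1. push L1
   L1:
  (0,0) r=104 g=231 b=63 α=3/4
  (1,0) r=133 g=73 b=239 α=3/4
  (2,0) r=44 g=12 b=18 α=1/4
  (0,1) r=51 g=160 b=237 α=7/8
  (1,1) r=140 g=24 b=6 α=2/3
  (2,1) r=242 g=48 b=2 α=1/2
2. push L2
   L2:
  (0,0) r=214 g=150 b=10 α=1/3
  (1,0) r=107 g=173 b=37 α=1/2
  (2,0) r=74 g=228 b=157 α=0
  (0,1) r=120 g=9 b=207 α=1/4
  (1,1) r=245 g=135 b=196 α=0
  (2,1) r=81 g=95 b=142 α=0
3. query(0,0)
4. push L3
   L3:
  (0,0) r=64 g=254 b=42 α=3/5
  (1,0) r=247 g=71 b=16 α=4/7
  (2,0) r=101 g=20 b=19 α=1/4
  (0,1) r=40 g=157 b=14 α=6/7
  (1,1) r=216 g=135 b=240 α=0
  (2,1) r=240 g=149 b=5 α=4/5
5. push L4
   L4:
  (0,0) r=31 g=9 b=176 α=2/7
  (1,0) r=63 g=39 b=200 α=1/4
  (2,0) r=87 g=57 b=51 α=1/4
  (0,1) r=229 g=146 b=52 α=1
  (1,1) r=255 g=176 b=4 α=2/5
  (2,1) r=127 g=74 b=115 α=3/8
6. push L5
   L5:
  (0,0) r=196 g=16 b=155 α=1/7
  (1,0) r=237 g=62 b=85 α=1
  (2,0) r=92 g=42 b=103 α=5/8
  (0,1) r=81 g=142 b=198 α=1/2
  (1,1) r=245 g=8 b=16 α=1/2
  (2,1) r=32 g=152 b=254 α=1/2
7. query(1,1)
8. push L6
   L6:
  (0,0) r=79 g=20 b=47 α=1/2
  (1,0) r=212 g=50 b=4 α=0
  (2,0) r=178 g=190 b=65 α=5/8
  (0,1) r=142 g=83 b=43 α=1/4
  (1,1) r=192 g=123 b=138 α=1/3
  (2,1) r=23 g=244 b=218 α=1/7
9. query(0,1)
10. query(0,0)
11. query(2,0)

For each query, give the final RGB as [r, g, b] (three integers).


(0,0) stack=L1,L2; from [0,0,0]:
+L1 (α=3/4) → [78, 693/4, 189/4]
+L2 (α=1/3) → [370/3, 331/2, 209/6]
→ [123, 166, 35]

query (1,1) [L1,L2,L3,L4,L5] — begin 0,0,0
+L1 (α=2/3) → [280/3, 16, 4]
+L2 (α=0) → [280/3, 16, 4]
+L3 (α=0) → [280/3, 16, 4]
+L4 (α=2/5) → [158, 80, 4]
+L5 (α=1/2) → [403/2, 44, 10]
→ [202, 44, 10]

(0,1) stack=L1,L2,L3,L4,L5,L6; from [0,0,0]:
after L1 α=7/8: [357/8, 140, 1659/8]
after L2 α=1/4: [2031/32, 429/4, 6633/32]
after L3 α=6/7: [9711/224, 4197/28, 9321/224]
after L4 α=1: [229, 146, 52]
after L5 α=1/2: [155, 144, 125]
after L6 α=1/4: [607/4, 515/4, 209/2]
rounded: [152, 129, 104]

(0,0) stack=L1,L2,L3,L4,L5,L6; from [0,0,0]:
L1 α=3/4: [78, 693/4, 189/4]
L2 α=1/3: [370/3, 331/2, 209/6]
L3 α=3/5: [1316/15, 1093/5, 587/15]
L4 α=2/7: [1502/21, 1111/7, 1643/21]
L5 α=1/7: [4376/49, 6778/49, 4371/49]
L6 α=1/2: [8247/98, 3879/49, 3337/49]
→ [84, 79, 68]

(2,0) stack=L1,L2,L3,L4,L5,L6; from [0,0,0]:
after L1 α=1/4: [11, 3, 9/2]
after L2 α=0: [11, 3, 9/2]
after L3 α=1/4: [67/2, 29/4, 65/8]
after L4 α=1/4: [375/8, 315/16, 603/32]
after L5 α=5/8: [4805/64, 4305/128, 18289/256]
after L6 α=5/8: [71375/512, 134515/1024, 138067/2048]
= [139, 131, 67]


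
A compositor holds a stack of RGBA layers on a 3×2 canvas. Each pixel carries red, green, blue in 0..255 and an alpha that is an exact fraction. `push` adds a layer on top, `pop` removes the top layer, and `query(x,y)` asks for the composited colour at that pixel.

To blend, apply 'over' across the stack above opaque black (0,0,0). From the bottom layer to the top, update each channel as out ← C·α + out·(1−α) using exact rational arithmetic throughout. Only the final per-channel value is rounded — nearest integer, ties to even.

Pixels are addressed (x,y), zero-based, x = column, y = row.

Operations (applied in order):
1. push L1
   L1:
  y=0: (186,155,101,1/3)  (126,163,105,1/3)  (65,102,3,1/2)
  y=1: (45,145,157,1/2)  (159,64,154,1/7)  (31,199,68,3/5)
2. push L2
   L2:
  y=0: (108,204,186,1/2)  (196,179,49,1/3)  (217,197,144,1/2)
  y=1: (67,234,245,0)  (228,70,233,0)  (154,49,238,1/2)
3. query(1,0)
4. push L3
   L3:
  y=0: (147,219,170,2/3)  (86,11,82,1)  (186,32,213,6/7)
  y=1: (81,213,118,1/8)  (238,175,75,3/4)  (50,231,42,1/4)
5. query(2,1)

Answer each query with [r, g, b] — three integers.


query (1,0) [L1,L2] — begin 0,0,0
+L1 (α=1/3) → [42, 163/3, 35]
+L2 (α=1/3) → [280/3, 863/9, 119/3]
= [93, 96, 40]

at x=2,y=1 over L1,L2,L3:
after L1 α=3/5: [93/5, 597/5, 204/5]
after L2 α=1/2: [863/10, 421/5, 697/5]
after L3 α=1/4: [3089/40, 1209/10, 2301/20]
rounded: [77, 121, 115]


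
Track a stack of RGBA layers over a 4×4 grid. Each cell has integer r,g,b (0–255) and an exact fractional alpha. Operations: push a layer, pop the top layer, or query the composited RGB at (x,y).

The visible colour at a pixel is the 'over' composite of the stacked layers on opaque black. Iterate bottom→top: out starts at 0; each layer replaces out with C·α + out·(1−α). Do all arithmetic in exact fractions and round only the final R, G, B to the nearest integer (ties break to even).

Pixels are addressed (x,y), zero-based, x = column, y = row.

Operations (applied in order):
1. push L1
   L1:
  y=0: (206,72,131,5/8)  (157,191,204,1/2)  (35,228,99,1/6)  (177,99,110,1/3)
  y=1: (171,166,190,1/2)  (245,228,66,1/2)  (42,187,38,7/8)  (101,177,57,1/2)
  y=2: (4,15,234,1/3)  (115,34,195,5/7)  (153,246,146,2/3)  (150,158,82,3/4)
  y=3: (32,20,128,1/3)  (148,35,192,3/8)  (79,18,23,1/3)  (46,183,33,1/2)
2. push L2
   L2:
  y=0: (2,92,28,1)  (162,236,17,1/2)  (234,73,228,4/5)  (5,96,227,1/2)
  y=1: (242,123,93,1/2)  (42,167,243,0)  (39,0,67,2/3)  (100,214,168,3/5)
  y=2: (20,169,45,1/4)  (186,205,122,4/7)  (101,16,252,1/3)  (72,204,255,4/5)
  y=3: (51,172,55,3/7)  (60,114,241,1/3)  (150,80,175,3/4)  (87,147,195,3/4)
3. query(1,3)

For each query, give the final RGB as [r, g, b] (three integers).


at x=1,y=3 over L1,L2:
after L1 α=3/8: [111/2, 105/8, 72]
after L2 α=1/3: [57, 187/4, 385/3]
→ [57, 47, 128]


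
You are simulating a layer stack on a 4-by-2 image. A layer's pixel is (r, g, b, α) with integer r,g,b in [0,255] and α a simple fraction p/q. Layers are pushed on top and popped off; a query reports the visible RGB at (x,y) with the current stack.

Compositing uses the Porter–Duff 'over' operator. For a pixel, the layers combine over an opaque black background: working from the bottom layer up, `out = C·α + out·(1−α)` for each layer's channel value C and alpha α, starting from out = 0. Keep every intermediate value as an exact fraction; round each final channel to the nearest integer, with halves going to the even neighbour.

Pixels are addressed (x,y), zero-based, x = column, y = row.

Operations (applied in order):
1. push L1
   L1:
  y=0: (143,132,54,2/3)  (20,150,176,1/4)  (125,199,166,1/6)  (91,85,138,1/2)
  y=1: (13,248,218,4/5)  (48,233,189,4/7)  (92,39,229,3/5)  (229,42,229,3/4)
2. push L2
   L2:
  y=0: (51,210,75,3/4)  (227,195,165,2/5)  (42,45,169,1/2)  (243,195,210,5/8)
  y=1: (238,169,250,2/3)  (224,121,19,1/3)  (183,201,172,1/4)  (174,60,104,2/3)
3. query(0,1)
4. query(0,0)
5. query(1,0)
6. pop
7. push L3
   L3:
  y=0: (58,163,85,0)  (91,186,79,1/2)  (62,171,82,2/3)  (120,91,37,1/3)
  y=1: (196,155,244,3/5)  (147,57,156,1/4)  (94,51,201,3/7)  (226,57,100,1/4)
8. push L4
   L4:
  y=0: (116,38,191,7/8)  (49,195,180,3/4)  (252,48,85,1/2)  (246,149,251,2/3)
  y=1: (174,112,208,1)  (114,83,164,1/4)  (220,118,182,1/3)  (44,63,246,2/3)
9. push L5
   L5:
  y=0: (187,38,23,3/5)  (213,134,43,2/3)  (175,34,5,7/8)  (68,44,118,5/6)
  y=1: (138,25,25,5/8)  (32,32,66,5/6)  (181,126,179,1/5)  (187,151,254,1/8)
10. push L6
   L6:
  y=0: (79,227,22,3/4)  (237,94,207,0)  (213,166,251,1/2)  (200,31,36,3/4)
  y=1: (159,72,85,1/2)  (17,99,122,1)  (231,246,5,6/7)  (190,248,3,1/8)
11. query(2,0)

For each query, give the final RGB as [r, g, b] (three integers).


query (0,1) [L1,L2] — begin 0,0,0
L1 α=4/5: [52/5, 992/5, 872/5]
L2 α=2/3: [2432/15, 894/5, 1124/5]
= [162, 179, 225]

at x=0,y=0 over L1,L2:
+L1 (α=2/3) → [286/3, 88, 36]
+L2 (α=3/4) → [745/12, 359/2, 261/4]
= [62, 180, 65]

query (1,0) [L1,L2] — begin 0,0,0
L1 α=1/4: [5, 75/2, 44]
L2 α=2/5: [469/5, 201/2, 462/5]
→ [94, 100, 92]

at x=2,y=0 over L1,L3,L4,L5,L6:
L1 α=1/6: [125/6, 199/6, 83/3]
L3 α=2/3: [869/18, 2251/18, 575/9]
L4 α=1/2: [5405/36, 3115/36, 670/9]
L5 α=7/8: [49505/288, 11683/288, 985/72]
L6 α=1/2: [110849/576, 59491/576, 19057/144]
= [192, 103, 132]
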